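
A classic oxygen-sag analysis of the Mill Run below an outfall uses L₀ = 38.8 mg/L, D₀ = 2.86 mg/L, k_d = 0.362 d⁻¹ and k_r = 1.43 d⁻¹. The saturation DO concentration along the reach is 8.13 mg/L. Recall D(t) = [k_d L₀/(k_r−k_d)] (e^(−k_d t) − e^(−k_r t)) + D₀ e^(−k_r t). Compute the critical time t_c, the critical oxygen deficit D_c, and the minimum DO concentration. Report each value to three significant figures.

With k_r/k_d = 3.950 and 1 − D₀(k_r−k_d)/(k_d L₀) = 0.7825,
t_c = ln(3.950 × 0.7825) / (1.43 − 0.362) = ln(3.091) / 1.068 = 1.129/1.068 = 1.057 d.
L(t_c) = L₀ e^(−k_d t_c) = 38.8 × 0.6821 = 26.47 mg/L, and at the critical point k_r D_c = k_d L, so D_c = (0.362/1.43) × 26.47 = 6.700 mg/L.
Minimum DO = C_s − D_c = 8.13 − 6.700 = 1.430 mg/L.

t_c ≈ 1.06 d; D_c ≈ 6.70 mg/L; min DO ≈ 1.43 mg/L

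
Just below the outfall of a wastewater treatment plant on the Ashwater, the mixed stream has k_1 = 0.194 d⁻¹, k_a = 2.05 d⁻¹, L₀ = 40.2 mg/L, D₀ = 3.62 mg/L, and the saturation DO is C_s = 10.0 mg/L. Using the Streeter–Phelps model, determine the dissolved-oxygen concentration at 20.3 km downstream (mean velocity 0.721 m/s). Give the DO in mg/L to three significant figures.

DO ≈ 6.35 mg/L

Travel time t = x/v = 20.3 km / (0.721 m/s) = 20300 m / 0.721 m/s = 28160 s = 0.3259 d.
k_1 L₀/(k_a−k_1) = 0.194×40.2/(2.05−0.194) = 7.799/1.856 = 4.202 mg/L.
e^(−k_1 t) = e^(−0.194×0.3259) = 0.9387; e^(−k_a t) = e^(−2.05×0.3259) = 0.5127.
D = 4.202 × (0.9387 − 0.5127) + 3.62 × 0.5127 = 1.790 + 1.856 = 3.646 mg/L.
DO = C_s − D = 10.0 − 3.646 = 6.354 mg/L.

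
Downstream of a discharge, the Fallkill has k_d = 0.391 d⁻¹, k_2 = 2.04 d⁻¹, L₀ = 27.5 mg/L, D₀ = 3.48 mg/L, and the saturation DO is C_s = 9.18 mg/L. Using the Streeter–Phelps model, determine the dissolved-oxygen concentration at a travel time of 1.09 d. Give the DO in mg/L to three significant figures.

k_d L₀/(k_2−k_d) = 0.391×27.5/(2.04−0.391) = 10.75/1.649 = 6.521 mg/L.
e^(−k_d t) = e^(−0.391×1.090) = 0.6530; e^(−k_2 t) = e^(−2.04×1.090) = 0.1082.
D = 6.521 × (0.6530 − 0.1082) + 3.48 × 0.1082 = 3.552 + 0.3766 = 3.929 mg/L.
DO = C_s − D = 9.18 − 3.929 = 5.251 mg/L.

DO ≈ 5.25 mg/L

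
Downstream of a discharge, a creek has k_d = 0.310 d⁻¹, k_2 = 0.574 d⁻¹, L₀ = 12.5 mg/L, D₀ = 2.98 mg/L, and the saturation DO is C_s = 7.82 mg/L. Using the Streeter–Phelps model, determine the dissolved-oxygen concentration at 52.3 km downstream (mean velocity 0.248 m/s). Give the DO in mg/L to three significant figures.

Travel time t = x/v = 52.3 km / (0.248 m/s) = 52300 m / 0.248 m/s = 210900 s = 2.441 d.
k_d L₀/(k_2−k_d) = 0.310×12.5/(0.574−0.310) = 3.875/0.2640 = 14.68 mg/L.
e^(−k_d t) = e^(−0.310×2.441) = 0.4692; e^(−k_2 t) = e^(−0.574×2.441) = 0.2463.
D = 14.68 × (0.4692 − 0.2463) + 2.98 × 0.2463 = 3.272 + 0.7341 = 4.006 mg/L.
DO = C_s − D = 7.82 − 4.006 = 3.814 mg/L.

DO ≈ 3.81 mg/L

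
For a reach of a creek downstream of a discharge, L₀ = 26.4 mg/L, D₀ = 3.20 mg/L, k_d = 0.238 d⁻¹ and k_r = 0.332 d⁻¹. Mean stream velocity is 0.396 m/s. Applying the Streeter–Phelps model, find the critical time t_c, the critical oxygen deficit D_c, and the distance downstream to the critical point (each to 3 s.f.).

t_c ≈ 3.02 d; D_c ≈ 9.23 mg/L; x_c ≈ 103 km

t_c = [1/(k_r−k_d)] ln[(k_r/k_d)(1 − D₀(k_r−k_d)/(k_d L₀))]
= [1/(0.332−0.238)] ln[(0.332/0.238)(1 − 3.20×0.09400/(0.238×26.4))]
= (1/0.09400) ln[1.395 × 0.9521] = 10.64 × ln(1.328) = 10.64 × 0.2838 = 3.019 d.
D_c = (k_d/k_r) L₀ e^(−k_d t_c) = (0.238/0.332) × 26.4 × e^(−0.238×3.019) = 0.7169 × 26.4 × 0.4874 = 9.225 mg/L.
x_c = v t_c = 0.396 m/s × 3.019 d × 86400 s/d = 103300 m ≈ 103 km.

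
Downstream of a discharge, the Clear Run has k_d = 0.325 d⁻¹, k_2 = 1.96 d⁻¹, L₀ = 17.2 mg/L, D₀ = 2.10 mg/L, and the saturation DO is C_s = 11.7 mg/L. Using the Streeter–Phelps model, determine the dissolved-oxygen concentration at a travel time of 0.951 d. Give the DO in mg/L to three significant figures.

DO ≈ 9.39 mg/L

k_d L₀/(k_2−k_d) = 0.325×17.2/(1.96−0.325) = 5.590/1.635 = 3.419 mg/L.
e^(−k_d t) = e^(−0.325×0.9510) = 0.7341; e^(−k_2 t) = e^(−1.96×0.9510) = 0.1551.
D = 3.419 × (0.7341 − 0.1551) + 2.10 × 0.1551 = 1.980 + 0.3256 = 2.305 mg/L.
DO = C_s − D = 11.7 − 2.305 = 9.395 mg/L.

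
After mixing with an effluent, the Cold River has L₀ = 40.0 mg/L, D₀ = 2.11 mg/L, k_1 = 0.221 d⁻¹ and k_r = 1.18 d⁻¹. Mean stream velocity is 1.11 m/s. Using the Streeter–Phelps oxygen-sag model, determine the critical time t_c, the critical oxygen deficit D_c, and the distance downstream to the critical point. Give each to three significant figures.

t_c ≈ 1.48 d; D_c ≈ 5.41 mg/L; x_c ≈ 142 km

At the critical point dD/dt = 0, so k_1 L₀ e^(−k_1 t) = k_r D. Substituting D(t) from the Streeter–Phelps equation and solving for t gives
t_c = ln[(k_r/k_1)(1 − D₀(k_r−k_1)/(k_1 L₀))] / (k_r−k_1).
Here k_r−k_1 = 0.9590 d⁻¹ and 1 − D₀(k_r−k_1)/(k_1 L₀) = 1 − 2.11×0.9590/(0.221×40.0) = 0.7711, so
t_c = ln(5.339 × 0.7711) / 0.9590 = 1.415 / 0.9590 = 1.476 d.
L(t_c) = L₀ e^(−k_1 t_c) = 40.0 × 0.7217 = 28.87 mg/L, and at the critical point k_r D_c = k_1 L, so D_c = (0.221/1.18) × 28.87 = 5.407 mg/L.
x_c = v t_c = 1.11 m/s × 1.476 d × 86400 s/d = 141500 m ≈ 142 km.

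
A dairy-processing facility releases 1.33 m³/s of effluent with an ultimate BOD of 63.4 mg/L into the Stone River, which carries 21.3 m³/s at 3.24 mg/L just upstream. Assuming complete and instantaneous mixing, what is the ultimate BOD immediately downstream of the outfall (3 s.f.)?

6.78 mg/L

Flow-weighted mixing: C = (Q_r C_r + Q_w C_w)/(Q_r + Q_w)
= (21.3×3.24 + 1.33×63.4)/(21.3 + 1.33) = 153.3/22.63 = 6.776 mg/L.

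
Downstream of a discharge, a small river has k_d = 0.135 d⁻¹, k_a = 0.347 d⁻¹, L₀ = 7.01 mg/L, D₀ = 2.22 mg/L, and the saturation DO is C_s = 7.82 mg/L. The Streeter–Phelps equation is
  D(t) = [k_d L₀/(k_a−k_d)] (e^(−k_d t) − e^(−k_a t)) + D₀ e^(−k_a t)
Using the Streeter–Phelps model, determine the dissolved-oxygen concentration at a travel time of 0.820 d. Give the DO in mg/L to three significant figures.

k_d L₀/(k_a−k_d) = 0.135×7.01/(0.347−0.135) = 0.9464/0.2120 = 4.464 mg/L.
e^(−k_d t) = e^(−0.135×0.8200) = 0.8952; e^(−k_a t) = e^(−0.347×0.8200) = 0.7524.
D = 4.464 × (0.8952 − 0.7524) + 2.22 × 0.7524 = 0.6377 + 1.670 = 2.308 mg/L.
DO = C_s − D = 7.82 − 2.308 = 5.512 mg/L.

DO ≈ 5.51 mg/L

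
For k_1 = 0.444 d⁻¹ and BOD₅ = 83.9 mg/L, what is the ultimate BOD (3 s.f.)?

L₀ ≈ 94.1 mg/L

BOD₅ = L₀(1 − e^(−5k_1)) ⇒ L₀ = BOD₅ / (1 − e^(−5×0.444))
= 83.9 / (1 − 0.1086) = 83.9 / 0.8914 = 94.12 mg/L.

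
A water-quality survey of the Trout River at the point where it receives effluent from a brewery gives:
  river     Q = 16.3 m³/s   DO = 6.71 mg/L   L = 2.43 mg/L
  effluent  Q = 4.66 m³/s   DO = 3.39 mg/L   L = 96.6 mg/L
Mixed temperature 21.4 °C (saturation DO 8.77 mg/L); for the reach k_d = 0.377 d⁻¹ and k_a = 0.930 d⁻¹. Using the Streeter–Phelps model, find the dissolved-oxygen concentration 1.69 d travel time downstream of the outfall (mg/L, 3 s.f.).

Mixed DO = (16.3×6.71 + 4.66×3.39)/(16.3+4.66) = 125.2/20.96 = 5.972 mg/L.
Mixed L₀ = (16.3×2.43 + 4.66×96.6)/(20.96) = 489.8/20.96 = 23.37 mg/L.
Initial deficit D₀ = C_s − DO₀ = 8.77 − 5.972 = 2.798 mg/L.
D(1.69) = [0.377×23.37/(0.930−0.377)](e^(−0.377×1.69) − e^(−0.930×1.69)) + 2.798 e^(−0.930×1.69)
= 15.93 × (0.5288 − 0.2077) + 2.798 × 0.2077 = 5.696 mg/L.
DO = 8.77 − 5.696 = 3.074 mg/L.

DO ≈ 3.07 mg/L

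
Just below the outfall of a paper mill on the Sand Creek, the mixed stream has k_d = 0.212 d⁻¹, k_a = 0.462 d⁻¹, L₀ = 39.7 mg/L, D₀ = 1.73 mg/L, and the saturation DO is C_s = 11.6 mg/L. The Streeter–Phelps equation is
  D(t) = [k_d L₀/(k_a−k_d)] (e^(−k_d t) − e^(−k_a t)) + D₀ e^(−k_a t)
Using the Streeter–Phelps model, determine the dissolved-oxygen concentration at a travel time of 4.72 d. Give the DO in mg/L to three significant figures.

k_d L₀/(k_a−k_d) = 0.212×39.7/(0.462−0.212) = 8.416/0.2500 = 33.67 mg/L.
e^(−k_d t) = e^(−0.212×4.720) = 0.3676; e^(−k_a t) = e^(−0.462×4.720) = 0.1130.
D = 33.67 × (0.3676 − 0.1130) + 1.73 × 0.1130 = 8.574 + 0.1954 = 8.769 mg/L.
DO = C_s − D = 11.6 − 8.769 = 2.831 mg/L.

DO ≈ 2.83 mg/L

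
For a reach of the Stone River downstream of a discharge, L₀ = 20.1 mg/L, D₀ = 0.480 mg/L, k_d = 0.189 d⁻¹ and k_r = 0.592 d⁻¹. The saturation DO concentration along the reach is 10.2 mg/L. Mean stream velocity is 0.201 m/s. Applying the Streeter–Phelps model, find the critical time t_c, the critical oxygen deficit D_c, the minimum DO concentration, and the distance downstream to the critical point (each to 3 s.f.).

At the critical point dD/dt = 0, so k_d L₀ e^(−k_d t) = k_r D. Substituting D(t) from the Streeter–Phelps equation and solving for t gives
t_c = ln[(k_r/k_d)(1 − D₀(k_r−k_d)/(k_d L₀))] / (k_r−k_d).
Here k_r−k_d = 0.4030 d⁻¹ and 1 − D₀(k_r−k_d)/(k_d L₀) = 1 − 0.480×0.4030/(0.189×20.1) = 0.9491, so
t_c = ln(3.132 × 0.9491) / 0.4030 = 1.089 / 0.4030 = 2.703 d.
D_c = (k_d/k_r) L₀ e^(−k_d t_c) = (0.189/0.592) × 20.1 × e^(−0.189×2.703) = 0.3193 × 20.1 × 0.5999 = 3.850 mg/L.
Minimum DO = C_s − D_c = 10.2 − 3.850 = 6.350 mg/L.
x_c = v t_c = 0.201 m/s × 2.703 d × 86400 s/d = 46950 m ≈ 46.9 km.

t_c ≈ 2.70 d; D_c ≈ 3.85 mg/L; min DO ≈ 6.35 mg/L; x_c ≈ 46.9 km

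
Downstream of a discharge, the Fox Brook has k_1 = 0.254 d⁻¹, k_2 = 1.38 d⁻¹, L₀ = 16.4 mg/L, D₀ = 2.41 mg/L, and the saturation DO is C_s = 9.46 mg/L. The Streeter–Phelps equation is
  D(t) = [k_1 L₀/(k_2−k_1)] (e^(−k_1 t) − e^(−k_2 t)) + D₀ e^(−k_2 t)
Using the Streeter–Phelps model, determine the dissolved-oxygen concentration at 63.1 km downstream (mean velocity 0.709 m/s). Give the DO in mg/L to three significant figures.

Travel time t = x/v = 63.1 km / (0.709 m/s) = 63100 m / 0.709 m/s = 89000 s = 1.030 d.
k_1 L₀/(k_2−k_1) = 0.254×16.4/(1.38−0.254) = 4.166/1.126 = 3.699 mg/L.
e^(−k_1 t) = e^(−0.254×1.030) = 0.7698; e^(−k_2 t) = e^(−1.38×1.030) = 0.2414.
D = 3.699 × (0.7698 − 0.2414) + 2.41 × 0.2414 = 1.955 + 0.5817 = 2.537 mg/L.
DO = C_s − D = 9.46 − 2.537 = 6.923 mg/L.

DO ≈ 6.92 mg/L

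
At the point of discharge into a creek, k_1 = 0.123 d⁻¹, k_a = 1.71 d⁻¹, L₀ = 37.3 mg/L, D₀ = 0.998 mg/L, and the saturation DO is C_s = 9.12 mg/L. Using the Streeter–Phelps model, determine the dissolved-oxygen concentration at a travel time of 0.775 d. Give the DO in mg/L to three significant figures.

DO ≈ 6.99 mg/L

k_1 L₀/(k_a−k_1) = 0.123×37.3/(1.71−0.123) = 4.588/1.587 = 2.891 mg/L.
e^(−k_1 t) = e^(−0.123×0.7750) = 0.9091; e^(−k_a t) = e^(−1.71×0.7750) = 0.2657.
D = 2.891 × (0.9091 − 0.2657) + 0.998 × 0.2657 = 1.860 + 0.2652 = 2.125 mg/L.
DO = C_s − D = 9.12 − 2.125 = 6.995 mg/L.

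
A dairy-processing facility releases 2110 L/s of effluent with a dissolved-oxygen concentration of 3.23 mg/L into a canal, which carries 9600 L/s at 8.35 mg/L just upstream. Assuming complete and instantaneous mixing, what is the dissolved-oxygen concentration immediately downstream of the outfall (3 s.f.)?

7.43 mg/L

Flow-weighted mixing: C = (Q_r C_r + Q_w C_w)/(Q_r + Q_w)
= (9600×8.35 + 2110×3.23)/(9600 + 2110) = 86980/11710 = 7.427 mg/L.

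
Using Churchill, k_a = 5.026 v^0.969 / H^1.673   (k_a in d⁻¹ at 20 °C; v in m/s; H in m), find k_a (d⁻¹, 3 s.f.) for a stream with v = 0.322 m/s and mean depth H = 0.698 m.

k_a = 5.026 × 0.322^0.969 / 0.698^1.673 = 5.026 × 0.3335 / 0.5480 = 3.059 d⁻¹.

k_a ≈ 3.06 d⁻¹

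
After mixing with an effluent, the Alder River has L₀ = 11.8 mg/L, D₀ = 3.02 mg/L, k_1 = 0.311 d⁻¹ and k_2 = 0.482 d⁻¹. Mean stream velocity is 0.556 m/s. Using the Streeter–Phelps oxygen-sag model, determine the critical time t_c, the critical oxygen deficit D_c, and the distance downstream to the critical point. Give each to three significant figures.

t_c = [1/(k_2−k_1)] ln[(k_2/k_1)(1 − D₀(k_2−k_1)/(k_1 L₀))]
= [1/(0.482−0.311)] ln[(0.482/0.311)(1 − 3.02×0.1710/(0.311×11.8))]
= (1/0.1710) ln[1.550 × 0.8593] = 5.848 × ln(1.332) = 5.848 × 0.2865 = 1.675 d.
D_c = (k_1/k_2) L₀ e^(−k_1 t_c) = (0.311/0.482) × 11.8 × e^(−0.311×1.675) = 0.6452 × 11.8 × 0.5939 = 4.522 mg/L.
x_c = v t_c = 0.556 m/s × 1.675 d × 86400 s/d = 80480 m ≈ 80.5 km.

t_c ≈ 1.68 d; D_c ≈ 4.52 mg/L; x_c ≈ 80.5 km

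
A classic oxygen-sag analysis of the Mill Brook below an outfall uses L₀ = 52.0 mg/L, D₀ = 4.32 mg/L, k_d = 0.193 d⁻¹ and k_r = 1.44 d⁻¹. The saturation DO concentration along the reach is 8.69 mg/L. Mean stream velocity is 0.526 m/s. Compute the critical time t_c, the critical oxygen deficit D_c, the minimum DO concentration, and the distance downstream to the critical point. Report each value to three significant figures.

t_c ≈ 0.995 d; D_c ≈ 5.75 mg/L; min DO ≈ 2.94 mg/L; x_c ≈ 45.2 km

At the critical point dD/dt = 0, so k_d L₀ e^(−k_d t) = k_r D. Substituting D(t) from the Streeter–Phelps equation and solving for t gives
t_c = ln[(k_r/k_d)(1 − D₀(k_r−k_d)/(k_d L₀))] / (k_r−k_d).
Here k_r−k_d = 1.247 d⁻¹ and 1 − D₀(k_r−k_d)/(k_d L₀) = 1 − 4.32×1.247/(0.193×52.0) = 0.4632, so
t_c = ln(7.461 × 0.4632) / 1.247 = 1.240 / 1.247 = 0.9945 d.
D_c = (k_d/k_r) L₀ e^(−k_d t_c) = (0.193/1.44) × 52.0 × e^(−0.193×0.9945) = 0.1340 × 52.0 × 0.8254 = 5.752 mg/L.
Minimum DO = C_s − D_c = 8.69 − 5.752 = 2.938 mg/L.
x_c = v t_c = 0.526 m/s × 0.9945 d × 86400 s/d = 45200 m ≈ 45.2 km.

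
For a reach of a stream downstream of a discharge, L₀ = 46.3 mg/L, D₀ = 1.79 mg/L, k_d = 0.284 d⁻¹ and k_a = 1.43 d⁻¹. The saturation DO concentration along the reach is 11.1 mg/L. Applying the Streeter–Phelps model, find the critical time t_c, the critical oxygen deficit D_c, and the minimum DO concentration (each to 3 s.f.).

t_c ≈ 1.26 d; D_c ≈ 6.42 mg/L; min DO ≈ 4.68 mg/L

At the critical point dD/dt = 0, so k_d L₀ e^(−k_d t) = k_a D. Substituting D(t) from the Streeter–Phelps equation and solving for t gives
t_c = ln[(k_a/k_d)(1 − D₀(k_a−k_d)/(k_d L₀))] / (k_a−k_d).
Here k_a−k_d = 1.146 d⁻¹ and 1 − D₀(k_a−k_d)/(k_d L₀) = 1 − 1.79×1.146/(0.284×46.3) = 0.8440, so
t_c = ln(5.035 × 0.8440) / 1.146 = 1.447 / 1.146 = 1.263 d.
D_c = (k_d/k_a) L₀ e^(−k_d t_c) = (0.284/1.43) × 46.3 × e^(−0.284×1.263) = 0.1986 × 46.3 × 0.6987 = 6.425 mg/L.
Minimum DO = C_s − D_c = 11.1 − 6.425 = 4.675 mg/L.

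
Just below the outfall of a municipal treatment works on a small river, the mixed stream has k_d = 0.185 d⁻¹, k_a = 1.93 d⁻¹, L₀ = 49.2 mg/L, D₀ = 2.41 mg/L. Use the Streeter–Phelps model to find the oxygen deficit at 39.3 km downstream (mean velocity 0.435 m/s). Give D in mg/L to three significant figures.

D ≈ 3.93 mg/L

Travel time t = x/v = 39.3 km / (0.435 m/s) = 39300 m / 0.435 m/s = 90340 s = 1.046 d.
k_d L₀/(k_a−k_d) = 0.185×49.2/(1.93−0.185) = 9.102/1.745 = 5.216 mg/L.
e^(−k_d t) = e^(−0.185×1.046) = 0.8241; e^(−k_a t) = e^(−1.93×1.046) = 0.1329.
D = 5.216 × (0.8241 − 0.1329) + 2.41 × 0.1329 = 3.605 + 0.3203 = 3.926 mg/L.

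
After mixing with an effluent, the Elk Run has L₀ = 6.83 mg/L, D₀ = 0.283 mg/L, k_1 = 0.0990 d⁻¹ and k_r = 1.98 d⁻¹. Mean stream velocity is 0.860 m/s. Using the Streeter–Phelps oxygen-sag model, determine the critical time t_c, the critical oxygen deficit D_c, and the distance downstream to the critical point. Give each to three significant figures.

With k_r/k_1 = 20.00 and 1 − D₀(k_r−k_1)/(k_1 L₀) = 0.2127,
t_c = ln(20.00 × 0.2127) / (1.98 − 0.0990) = ln(4.255) / 1.881 = 1.448/1.881 = 0.7698 d.
D_c = (k_1/k_r) L₀ e^(−k_1 t_c) = (0.0990/1.98) × 6.83 × e^(−0.0990×0.7698) = 0.05000 × 6.83 × 0.9266 = 0.3164 mg/L.
x_c = v t_c = 0.860 m/s × 0.7698 d × 86400 s/d = 57200 m ≈ 57.2 km.

t_c ≈ 0.770 d; D_c ≈ 0.316 mg/L; x_c ≈ 57.2 km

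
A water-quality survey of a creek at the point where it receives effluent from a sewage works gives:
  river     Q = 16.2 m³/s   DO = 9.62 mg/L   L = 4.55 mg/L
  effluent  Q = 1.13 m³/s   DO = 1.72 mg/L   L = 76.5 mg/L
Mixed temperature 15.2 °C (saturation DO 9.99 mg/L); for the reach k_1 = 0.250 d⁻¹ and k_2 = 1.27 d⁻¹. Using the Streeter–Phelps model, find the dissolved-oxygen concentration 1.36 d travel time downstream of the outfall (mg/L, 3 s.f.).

Mixed DO = (16.2×9.62 + 1.13×1.72)/(16.2+1.13) = 157.8/17.33 = 9.105 mg/L.
Mixed L₀ = (16.2×4.55 + 1.13×76.5)/(17.33) = 160.2/17.33 = 9.241 mg/L.
Initial deficit D₀ = C_s − DO₀ = 9.99 − 9.105 = 0.8851 mg/L.
D(1.36) = [0.250×9.241/(1.27−0.250)](e^(−0.250×1.36) − e^(−1.27×1.36)) + 0.8851 e^(−1.27×1.36)
= 2.265 × (0.7118 − 0.1778) + 0.8851 × 0.1778 = 1.367 mg/L.
DO = 9.99 − 1.367 = 8.623 mg/L.

DO ≈ 8.62 mg/L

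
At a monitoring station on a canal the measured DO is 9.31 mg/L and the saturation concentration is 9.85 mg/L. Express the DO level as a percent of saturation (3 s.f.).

% saturation = C/C_s × 100 = 9.31/9.85 × 100 = 94.5 %.

94.5 % saturation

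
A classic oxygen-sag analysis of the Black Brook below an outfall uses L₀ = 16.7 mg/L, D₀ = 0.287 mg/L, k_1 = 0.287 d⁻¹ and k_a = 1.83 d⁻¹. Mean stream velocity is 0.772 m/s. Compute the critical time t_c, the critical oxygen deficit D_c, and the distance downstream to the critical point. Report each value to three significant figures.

At the critical point dD/dt = 0, so k_1 L₀ e^(−k_1 t) = k_a D. Substituting D(t) from the Streeter–Phelps equation and solving for t gives
t_c = ln[(k_a/k_1)(1 − D₀(k_a−k_1)/(k_1 L₀))] / (k_a−k_1).
Here k_a−k_1 = 1.543 d⁻¹ and 1 − D₀(k_a−k_1)/(k_1 L₀) = 1 − 0.287×1.543/(0.287×16.7) = 0.9076, so
t_c = ln(6.376 × 0.9076) / 1.543 = 1.756 / 1.543 = 1.138 d.
L(t_c) = L₀ e^(−k_1 t_c) = 16.7 × 0.7214 = 12.05 mg/L, and at the critical point k_a D_c = k_1 L, so D_c = (0.287/1.83) × 12.05 = 1.889 mg/L.
x_c = v t_c = 0.772 m/s × 1.138 d × 86400 s/d = 75890 m ≈ 75.9 km.

t_c ≈ 1.14 d; D_c ≈ 1.89 mg/L; x_c ≈ 75.9 km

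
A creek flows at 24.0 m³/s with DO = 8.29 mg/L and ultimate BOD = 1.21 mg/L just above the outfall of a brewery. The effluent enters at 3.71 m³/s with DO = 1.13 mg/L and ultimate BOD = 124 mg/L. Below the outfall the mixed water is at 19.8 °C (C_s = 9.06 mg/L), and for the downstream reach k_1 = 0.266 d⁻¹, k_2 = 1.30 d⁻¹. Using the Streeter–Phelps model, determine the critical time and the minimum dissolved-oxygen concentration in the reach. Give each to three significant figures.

Mixed DO = (24.0×8.29 + 3.71×1.13)/(24.0+3.71) = 203.2/27.71 = 7.331 mg/L.
Mixed L₀ = (24.0×1.21 + 3.71×124)/(27.71) = 489.1/27.71 = 17.65 mg/L.
Initial deficit D₀ = C_s − DO₀ = 9.06 − 7.331 = 1.729 mg/L.
t_c = (1/1.034) ln[(1.30/0.266)(1 − 1.729×1.034/(0.266×17.65))] = 0.9671 × ln(3.027) = 1.071 d.
D_c = (0.266/1.30) × 17.65 × e^(−0.266×1.071) = 0.2046 × 17.65 × 0.7521 = 2.716 mg/L.
Minimum DO = 9.06 − 2.716 = 6.344 mg/L.

t_c ≈ 1.07 d; minimum DO ≈ 6.34 mg/L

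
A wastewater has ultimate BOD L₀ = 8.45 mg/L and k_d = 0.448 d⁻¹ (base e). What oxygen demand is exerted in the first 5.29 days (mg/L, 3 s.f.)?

y ≈ 7.66 mg/L

y_t = L₀(1 − e^(−k_d t)) = 8.45 × (1 − e^(−0.448×5.29))
= 8.45 × (1 − 0.09349) = 8.45 × 0.9065 = 7.660 mg/L.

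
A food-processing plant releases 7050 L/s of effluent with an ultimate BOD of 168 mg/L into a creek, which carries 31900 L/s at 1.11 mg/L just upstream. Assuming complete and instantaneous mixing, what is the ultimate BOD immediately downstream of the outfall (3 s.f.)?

Flow-weighted mixing: C = (Q_r C_r + Q_w C_w)/(Q_r + Q_w)
= (31900×1.11 + 7050×168)/(31900 + 7050) = 1.220×10^6/38950 = 31.32 mg/L.

31.3 mg/L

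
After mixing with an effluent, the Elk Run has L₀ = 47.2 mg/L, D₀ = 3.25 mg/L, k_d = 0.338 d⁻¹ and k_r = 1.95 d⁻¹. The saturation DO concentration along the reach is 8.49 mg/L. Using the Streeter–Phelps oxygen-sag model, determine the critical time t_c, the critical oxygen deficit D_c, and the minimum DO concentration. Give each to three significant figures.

t_c ≈ 0.840 d; D_c ≈ 6.16 mg/L; min DO ≈ 2.33 mg/L

With k_r/k_d = 5.769 and 1 − D₀(k_r−k_d)/(k_d L₀) = 0.6716,
t_c = ln(5.769 × 0.6716) / (1.95 − 0.338) = ln(3.875) / 1.612 = 1.354/1.612 = 0.8402 d.
D_c = (k_d/k_r) L₀ e^(−k_d t_c) = (0.338/1.95) × 47.2 × e^(−0.338×0.8402) = 0.1733 × 47.2 × 0.7528 = 6.159 mg/L.
Minimum DO = C_s − D_c = 8.49 − 6.159 = 2.331 mg/L.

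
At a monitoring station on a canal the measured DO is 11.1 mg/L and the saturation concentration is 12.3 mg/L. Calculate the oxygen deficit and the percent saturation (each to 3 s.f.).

D ≈ 1.20 mg/L; 90.2 % saturation

D = C_s − C = 12.3 − 11.1 = 1.20 mg/L.
% saturation = 11.1/12.3 × 100 = 90.2 %.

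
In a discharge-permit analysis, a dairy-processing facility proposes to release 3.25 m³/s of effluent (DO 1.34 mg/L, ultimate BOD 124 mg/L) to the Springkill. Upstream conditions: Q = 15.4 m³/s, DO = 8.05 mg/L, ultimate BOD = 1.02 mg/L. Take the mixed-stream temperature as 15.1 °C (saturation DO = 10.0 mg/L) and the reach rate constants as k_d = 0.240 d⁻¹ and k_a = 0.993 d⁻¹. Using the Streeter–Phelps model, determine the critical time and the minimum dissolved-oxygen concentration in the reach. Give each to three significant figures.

Mixed DO = (15.4×8.05 + 3.25×1.34)/(15.4+3.25) = 128.3/18.65 = 6.881 mg/L.
Mixed L₀ = (15.4×1.02 + 3.25×124)/(18.65) = 418.7/18.65 = 22.45 mg/L.
Initial deficit D₀ = C_s − DO₀ = 10.0 − 6.881 = 3.119 mg/L.
t_c = (1/0.7530) ln[(0.993/0.240)(1 − 3.119×0.7530/(0.240×22.45))] = 1.328 × ln(2.334) = 1.126 d.
D_c = (0.240/0.993) × 22.45 × e^(−0.240×1.126) = 0.2417 × 22.45 × 0.7633 = 4.142 mg/L.
Minimum DO = 10.0 − 4.142 = 5.858 mg/L.

t_c ≈ 1.13 d; minimum DO ≈ 5.86 mg/L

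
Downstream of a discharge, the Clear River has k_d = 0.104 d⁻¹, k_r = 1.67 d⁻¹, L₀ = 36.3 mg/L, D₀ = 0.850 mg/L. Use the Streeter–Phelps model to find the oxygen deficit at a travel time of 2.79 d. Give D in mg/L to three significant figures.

D ≈ 1.79 mg/L

k_d L₀/(k_r−k_d) = 0.104×36.3/(1.67−0.104) = 3.775/1.566 = 2.411 mg/L.
e^(−k_d t) = e^(−0.104×2.790) = 0.7481; e^(−k_r t) = e^(−1.67×2.790) = 0.009473.
D = 2.411 × (0.7481 − 0.009473) + 0.850 × 0.009473 = 1.781 + 0.008052 = 1.789 mg/L.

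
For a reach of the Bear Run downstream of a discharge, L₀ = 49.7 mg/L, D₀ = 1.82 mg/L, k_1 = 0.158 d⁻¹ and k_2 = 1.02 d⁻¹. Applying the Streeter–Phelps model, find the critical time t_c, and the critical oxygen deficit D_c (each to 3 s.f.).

At the critical point dD/dt = 0, so k_1 L₀ e^(−k_1 t) = k_2 D. Substituting D(t) from the Streeter–Phelps equation and solving for t gives
t_c = ln[(k_2/k_1)(1 − D₀(k_2−k_1)/(k_1 L₀))] / (k_2−k_1).
Here k_2−k_1 = 0.8620 d⁻¹ and 1 − D₀(k_2−k_1)/(k_1 L₀) = 1 − 1.82×0.8620/(0.158×49.7) = 0.8002, so
t_c = ln(6.456 × 0.8002) / 0.8620 = 1.642 / 0.8620 = 1.905 d.
D_c = (k_1/k_2) L₀ e^(−k_1 t_c) = (0.158/1.02) × 49.7 × e^(−0.158×1.905) = 0.1549 × 49.7 × 0.7401 = 5.698 mg/L.

t_c ≈ 1.90 d; D_c ≈ 5.70 mg/L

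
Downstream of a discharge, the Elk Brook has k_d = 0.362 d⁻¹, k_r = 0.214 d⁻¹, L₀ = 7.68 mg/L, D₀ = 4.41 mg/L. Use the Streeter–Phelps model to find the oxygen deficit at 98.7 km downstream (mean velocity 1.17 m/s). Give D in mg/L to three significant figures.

Travel time t = x/v = 98.7 km / (1.17 m/s) = 98700 m / 1.17 m/s = 84360 s = 0.9764 d.
k_d L₀/(k_r−k_d) = 0.362×7.68/(0.214−0.362) = 2.780/-0.1480 = -18.78 mg/L.
e^(−k_d t) = e^(−0.362×0.9764) = 0.7023; e^(−k_r t) = e^(−0.214×0.9764) = 0.8114.
D = -18.78 × (0.7023 − 0.8114) + 4.41 × 0.8114 = 2.051 + 3.578 = 5.629 mg/L.

D ≈ 5.63 mg/L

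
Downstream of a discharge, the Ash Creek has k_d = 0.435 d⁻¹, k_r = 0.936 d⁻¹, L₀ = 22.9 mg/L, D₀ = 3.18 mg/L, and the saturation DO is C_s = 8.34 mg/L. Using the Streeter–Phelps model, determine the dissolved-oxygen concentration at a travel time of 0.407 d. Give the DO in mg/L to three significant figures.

DO ≈ 3.09 mg/L

k_d L₀/(k_r−k_d) = 0.435×22.9/(0.936−0.435) = 9.961/0.5010 = 19.88 mg/L.
e^(−k_d t) = e^(−0.435×0.4070) = 0.8377; e^(−k_r t) = e^(−0.936×0.4070) = 0.6832.
D = 19.88 × (0.8377 − 0.6832) + 3.18 × 0.6832 = 3.073 + 2.173 = 5.245 mg/L.
DO = C_s − D = 8.34 − 5.245 = 3.095 mg/L.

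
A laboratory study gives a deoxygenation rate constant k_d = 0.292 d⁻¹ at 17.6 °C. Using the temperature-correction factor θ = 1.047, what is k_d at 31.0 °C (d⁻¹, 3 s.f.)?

k_d(T₂) = k_d(T₁) · θ^(T₂−T₁) = 0.292 × 1.047^(31.0−17.6)
= 0.292 × 1.047^13.4 = 0.292 × 1.850 = 0.5403 d⁻¹.

k_d ≈ 0.540 d⁻¹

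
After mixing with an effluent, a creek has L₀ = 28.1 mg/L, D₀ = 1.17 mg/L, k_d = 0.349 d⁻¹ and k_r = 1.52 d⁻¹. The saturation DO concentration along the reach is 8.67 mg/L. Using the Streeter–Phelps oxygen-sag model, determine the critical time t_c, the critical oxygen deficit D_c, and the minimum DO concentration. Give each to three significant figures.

t_c = [1/(k_r−k_d)] ln[(k_r/k_d)(1 − D₀(k_r−k_d)/(k_d L₀))]
= [1/(1.52−0.349)] ln[(1.52/0.349)(1 − 1.17×1.171/(0.349×28.1))]
= (1/1.171) ln[4.355 × 0.8603] = 0.8540 × ln(3.747) = 0.8540 × 1.321 = 1.128 d.
L(t_c) = L₀ e^(−k_d t_c) = 28.1 × 0.6746 = 18.96 mg/L, and at the critical point k_r D_c = k_d L, so D_c = (0.349/1.52) × 18.96 = 4.352 mg/L.
Minimum DO = C_s − D_c = 8.67 − 4.352 = 4.318 mg/L.

t_c ≈ 1.13 d; D_c ≈ 4.35 mg/L; min DO ≈ 4.32 mg/L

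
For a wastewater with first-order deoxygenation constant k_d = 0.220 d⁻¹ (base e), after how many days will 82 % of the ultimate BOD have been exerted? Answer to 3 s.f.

y/L₀ = 1 − e^(−k_d t) = 0.82 ⇒ e^(−k_d t) = 0.180
t = −ln(0.180) / 0.220 = 1.715 / 0.220 = 7.795 d.

t ≈ 7.79 d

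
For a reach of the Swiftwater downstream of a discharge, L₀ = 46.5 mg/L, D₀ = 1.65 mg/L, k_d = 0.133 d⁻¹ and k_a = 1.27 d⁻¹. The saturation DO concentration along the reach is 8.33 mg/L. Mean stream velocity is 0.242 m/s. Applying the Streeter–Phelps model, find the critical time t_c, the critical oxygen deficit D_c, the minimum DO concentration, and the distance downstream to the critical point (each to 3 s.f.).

t_c ≈ 1.67 d; D_c ≈ 3.90 mg/L; min DO ≈ 4.43 mg/L; x_c ≈ 34.8 km

t_c = [1/(k_a−k_d)] ln[(k_a/k_d)(1 − D₀(k_a−k_d)/(k_d L₀))]
= [1/(1.27−0.133)] ln[(1.27/0.133)(1 − 1.65×1.137/(0.133×46.5))]
= (1/1.137) ln[9.549 × 0.6967] = 0.8795 × ln(6.652) = 0.8795 × 1.895 = 1.667 d.
D_c = (k_d/k_a) L₀ e^(−k_d t_c) = (0.133/1.27) × 46.5 × e^(−0.133×1.667) = 0.1047 × 46.5 × 0.8012 = 3.902 mg/L.
Minimum DO = C_s − D_c = 8.33 − 3.902 = 4.428 mg/L.
x_c = v t_c = 0.242 m/s × 1.667 d × 86400 s/d = 34850 m ≈ 34.8 km.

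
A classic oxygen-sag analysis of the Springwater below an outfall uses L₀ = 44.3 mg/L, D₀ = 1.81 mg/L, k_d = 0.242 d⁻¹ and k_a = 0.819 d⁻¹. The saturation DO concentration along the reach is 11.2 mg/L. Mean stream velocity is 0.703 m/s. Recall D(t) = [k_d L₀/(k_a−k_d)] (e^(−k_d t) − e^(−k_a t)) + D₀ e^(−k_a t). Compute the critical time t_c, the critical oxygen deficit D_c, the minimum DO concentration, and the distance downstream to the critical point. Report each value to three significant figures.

t_c ≈ 1.94 d; D_c ≈ 8.19 mg/L; min DO ≈ 3.01 mg/L; x_c ≈ 118 km

At the critical point dD/dt = 0, so k_d L₀ e^(−k_d t) = k_a D. Substituting D(t) from the Streeter–Phelps equation and solving for t gives
t_c = ln[(k_a/k_d)(1 − D₀(k_a−k_d)/(k_d L₀))] / (k_a−k_d).
Here k_a−k_d = 0.5770 d⁻¹ and 1 − D₀(k_a−k_d)/(k_d L₀) = 1 − 1.81×0.5770/(0.242×44.3) = 0.9026, so
t_c = ln(3.384 × 0.9026) / 0.5770 = 1.117 / 0.5770 = 1.935 d.
L(t_c) = L₀ e^(−k_d t_c) = 44.3 × 0.6260 = 27.73 mg/L, and at the critical point k_a D_c = k_d L, so D_c = (0.242/0.819) × 27.73 = 8.195 mg/L.
Minimum DO = C_s − D_c = 11.2 − 8.195 = 3.005 mg/L.
x_c = v t_c = 0.703 m/s × 1.935 d × 86400 s/d = 117500 m ≈ 118 km.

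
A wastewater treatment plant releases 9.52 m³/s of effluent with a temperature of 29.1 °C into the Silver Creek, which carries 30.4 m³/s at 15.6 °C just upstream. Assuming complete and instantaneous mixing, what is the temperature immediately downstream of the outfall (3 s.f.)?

Flow-weighted mixing: C = (Q_r C_r + Q_w C_w)/(Q_r + Q_w)
= (30.4×15.6 + 9.52×29.1)/(30.4 + 9.52) = 751.3/39.92 = 18.82 °C.

18.8 °C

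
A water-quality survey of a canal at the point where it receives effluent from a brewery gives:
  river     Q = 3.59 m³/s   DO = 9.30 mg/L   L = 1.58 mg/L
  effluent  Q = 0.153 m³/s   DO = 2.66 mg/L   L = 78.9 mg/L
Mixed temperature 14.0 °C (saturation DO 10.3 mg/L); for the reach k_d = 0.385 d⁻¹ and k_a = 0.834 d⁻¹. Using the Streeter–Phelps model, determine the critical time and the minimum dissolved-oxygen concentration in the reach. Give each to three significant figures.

t_c ≈ 0.886 d; minimum DO ≈ 8.74 mg/L

Mixed DO = (3.59×9.30 + 0.153×2.66)/(3.59+0.153) = 33.79/3.743 = 9.029 mg/L.
Mixed L₀ = (3.59×1.58 + 0.153×78.9)/(3.743) = 17.74/3.743 = 4.741 mg/L.
Initial deficit D₀ = C_s − DO₀ = 10.3 − 9.029 = 1.271 mg/L.
t_c = (1/0.4490) ln[(0.834/0.385)(1 − 1.271×0.4490/(0.385×4.741))] = 2.227 × ln(1.489) = 0.8862 d.
D_c = (0.385/0.834) × 4.741 × e^(−0.385×0.8862) = 0.4616 × 4.741 × 0.7109 = 1.556 mg/L.
Minimum DO = 10.3 − 1.556 = 8.744 mg/L.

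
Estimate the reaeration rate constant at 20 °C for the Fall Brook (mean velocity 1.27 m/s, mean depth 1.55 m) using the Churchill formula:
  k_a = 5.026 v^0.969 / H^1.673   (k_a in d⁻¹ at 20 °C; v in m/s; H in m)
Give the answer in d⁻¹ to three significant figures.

k_a = 5.026 × 1.27^0.969 / 1.55^1.673 = 5.026 × 1.261 / 2.082 = 3.044 d⁻¹.

k_a ≈ 3.04 d⁻¹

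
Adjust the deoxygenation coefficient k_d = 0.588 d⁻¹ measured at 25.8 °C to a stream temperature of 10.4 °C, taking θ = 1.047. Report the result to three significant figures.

k_d(T₂) = k_d(T₁) · θ^(T₂−T₁) = 0.588 × 1.047^(10.4−25.8)
= 0.588 × 1.047^-15.4 = 0.588 × 0.4930 = 0.2899 d⁻¹.

k_d ≈ 0.290 d⁻¹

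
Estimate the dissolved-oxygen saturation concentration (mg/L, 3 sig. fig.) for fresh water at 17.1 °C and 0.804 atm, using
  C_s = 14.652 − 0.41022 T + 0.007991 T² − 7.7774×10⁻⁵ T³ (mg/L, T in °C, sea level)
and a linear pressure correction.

C_s ≈ 7.71 mg/L

At sea level: C_s = 14.652 − 0.41022×17.1 + 0.007991×17.1² − 7.7774×10⁻⁵×17.1³ = 9.585 mg/L.
Pressure correction: C_s' = 9.585 × 0.804 = 7.706 mg/L.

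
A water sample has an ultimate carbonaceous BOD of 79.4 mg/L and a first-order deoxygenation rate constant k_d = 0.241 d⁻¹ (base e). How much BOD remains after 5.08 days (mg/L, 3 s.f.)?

L_t = L₀ e^(−k_d t) = 79.4 × e^(−0.241×5.08) = 79.4 × 0.2940 = 23.34 mg/L.

L ≈ 23.3 mg/L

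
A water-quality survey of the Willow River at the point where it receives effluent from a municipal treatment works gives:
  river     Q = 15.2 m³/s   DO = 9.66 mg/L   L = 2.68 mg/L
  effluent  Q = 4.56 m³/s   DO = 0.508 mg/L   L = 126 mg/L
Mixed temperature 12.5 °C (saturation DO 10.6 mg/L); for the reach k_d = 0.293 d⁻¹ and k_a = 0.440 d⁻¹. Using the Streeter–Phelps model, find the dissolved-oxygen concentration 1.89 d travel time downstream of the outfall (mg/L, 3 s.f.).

Mixed DO = (15.2×9.66 + 4.56×0.508)/(15.2+4.56) = 149.1/19.76 = 7.548 mg/L.
Mixed L₀ = (15.2×2.68 + 4.56×126)/(19.76) = 615.3/19.76 = 31.14 mg/L.
Initial deficit D₀ = C_s − DO₀ = 10.6 − 7.548 = 3.052 mg/L.
D(1.89) = [0.293×31.14/(0.440−0.293)](e^(−0.293×1.89) − e^(−0.440×1.89)) + 3.052 e^(−0.440×1.89)
= 62.07 × (0.5748 − 0.4354) + 3.052 × 0.4354 = 9.982 mg/L.
DO = 10.6 − 9.982 = 0.6178 mg/L.

DO ≈ 0.618 mg/L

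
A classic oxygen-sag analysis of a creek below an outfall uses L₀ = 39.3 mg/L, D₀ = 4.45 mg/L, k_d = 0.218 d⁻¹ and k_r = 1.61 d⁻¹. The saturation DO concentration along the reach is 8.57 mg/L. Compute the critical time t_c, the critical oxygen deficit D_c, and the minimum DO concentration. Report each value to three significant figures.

With k_r/k_d = 7.385 and 1 − D₀(k_r−k_d)/(k_d L₀) = 0.2770,
t_c = ln(7.385 × 0.2770) / (1.61 − 0.218) = ln(2.046) / 1.392 = 0.7157/1.392 = 0.5141 d.
L(t_c) = L₀ e^(−k_d t_c) = 39.3 × 0.8940 = 35.13 mg/L, and at the critical point k_r D_c = k_d L, so D_c = (0.218/1.61) × 35.13 = 4.757 mg/L.
Minimum DO = C_s − D_c = 8.57 − 4.757 = 3.813 mg/L.

t_c ≈ 0.514 d; D_c ≈ 4.76 mg/L; min DO ≈ 3.81 mg/L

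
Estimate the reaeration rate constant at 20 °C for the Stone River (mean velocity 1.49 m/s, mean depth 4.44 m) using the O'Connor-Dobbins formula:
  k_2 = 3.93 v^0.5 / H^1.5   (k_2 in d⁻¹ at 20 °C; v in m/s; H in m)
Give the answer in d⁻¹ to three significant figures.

k_2 ≈ 0.513 d⁻¹

k_2 = 3.93 × 1.49^0.5 / 4.44^1.5 = 3.93 × 1.221 / 9.356 = 0.5128 d⁻¹.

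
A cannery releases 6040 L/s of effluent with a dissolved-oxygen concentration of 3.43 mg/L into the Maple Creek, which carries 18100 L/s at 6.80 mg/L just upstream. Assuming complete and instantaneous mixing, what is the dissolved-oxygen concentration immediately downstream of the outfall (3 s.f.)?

Flow-weighted mixing: C = (Q_r C_r + Q_w C_w)/(Q_r + Q_w)
= (18100×6.80 + 6040×3.43)/(18100 + 6040) = 143800/24140 = 5.957 mg/L.

5.96 mg/L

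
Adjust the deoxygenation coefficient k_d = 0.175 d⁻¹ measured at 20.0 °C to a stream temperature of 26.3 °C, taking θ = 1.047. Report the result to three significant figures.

k_d ≈ 0.234 d⁻¹

k_d(T₂) = k_d(T₁) · θ^(T₂−T₁) = 0.175 × 1.047^(26.3−20.0)
= 0.175 × 1.047^6.30 = 0.175 × 1.336 = 0.2337 d⁻¹.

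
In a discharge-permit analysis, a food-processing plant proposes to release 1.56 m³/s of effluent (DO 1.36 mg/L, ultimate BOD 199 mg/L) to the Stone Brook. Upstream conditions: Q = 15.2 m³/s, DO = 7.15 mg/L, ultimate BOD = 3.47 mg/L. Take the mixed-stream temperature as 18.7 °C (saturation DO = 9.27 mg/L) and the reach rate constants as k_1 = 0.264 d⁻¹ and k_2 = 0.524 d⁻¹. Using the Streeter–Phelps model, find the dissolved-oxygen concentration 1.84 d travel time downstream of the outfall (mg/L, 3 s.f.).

Mixed DO = (15.2×7.15 + 1.56×1.36)/(15.2+1.56) = 110.8/16.76 = 6.611 mg/L.
Mixed L₀ = (15.2×3.47 + 1.56×199)/(16.76) = 363.2/16.76 = 21.67 mg/L.
Initial deficit D₀ = C_s − DO₀ = 9.27 − 6.611 = 2.659 mg/L.
D(1.84) = [0.264×21.67/(0.524−0.264)](e^(−0.264×1.84) − e^(−0.524×1.84)) + 2.659 e^(−0.524×1.84)
= 22.00 × (0.6152 − 0.3813) + 2.659 × 0.3813 = 6.161 mg/L.
DO = 9.27 − 6.161 = 3.109 mg/L.

DO ≈ 3.11 mg/L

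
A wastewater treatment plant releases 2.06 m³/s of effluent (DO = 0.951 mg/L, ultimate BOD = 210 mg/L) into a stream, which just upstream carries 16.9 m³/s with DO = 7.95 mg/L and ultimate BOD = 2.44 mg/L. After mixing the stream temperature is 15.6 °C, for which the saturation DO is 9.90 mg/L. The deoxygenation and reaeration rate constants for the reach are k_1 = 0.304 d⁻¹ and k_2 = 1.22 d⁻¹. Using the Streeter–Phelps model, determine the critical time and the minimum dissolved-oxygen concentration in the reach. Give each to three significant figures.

Mixed DO = (16.9×7.95 + 2.06×0.951)/(16.9+2.06) = 136.3/18.96 = 7.190 mg/L.
Mixed L₀ = (16.9×2.44 + 2.06×210)/(18.96) = 473.8/18.96 = 24.99 mg/L.
Initial deficit D₀ = C_s − DO₀ = 9.90 − 7.190 = 2.710 mg/L.
t_c = (1/0.9160) ln[(1.22/0.304)(1 − 2.710×0.9160/(0.304×24.99))] = 1.092 × ln(2.702) = 1.085 d.
D_c = (0.304/1.22) × 24.99 × e^(−0.304×1.085) = 0.2492 × 24.99 × 0.7190 = 4.478 mg/L.
Minimum DO = 9.90 − 4.478 = 5.422 mg/L.

t_c ≈ 1.09 d; minimum DO ≈ 5.42 mg/L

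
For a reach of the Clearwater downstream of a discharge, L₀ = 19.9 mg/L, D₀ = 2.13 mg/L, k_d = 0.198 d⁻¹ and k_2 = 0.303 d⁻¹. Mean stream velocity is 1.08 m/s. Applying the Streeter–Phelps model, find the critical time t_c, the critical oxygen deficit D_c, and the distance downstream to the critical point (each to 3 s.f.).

With k_2/k_d = 1.530 and 1 − D₀(k_2−k_d)/(k_d L₀) = 0.9432,
t_c = ln(1.530 × 0.9432) / (0.303 − 0.198) = ln(1.443) / 0.1050 = 0.3670/0.1050 = 3.496 d.
D_c = (k_d/k_2) L₀ e^(−k_d t_c) = (0.198/0.303) × 19.9 × e^(−0.198×3.496) = 0.6535 × 19.9 × 0.5005 = 6.509 mg/L.
x_c = v t_c = 1.08 m/s × 3.496 d × 86400 s/d = 326200 m ≈ 326 km.

t_c ≈ 3.50 d; D_c ≈ 6.51 mg/L; x_c ≈ 326 km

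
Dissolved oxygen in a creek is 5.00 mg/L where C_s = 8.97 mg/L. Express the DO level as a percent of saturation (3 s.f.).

% saturation = C/C_s × 100 = 5.00/8.97 × 100 = 55.7 %.

55.7 % saturation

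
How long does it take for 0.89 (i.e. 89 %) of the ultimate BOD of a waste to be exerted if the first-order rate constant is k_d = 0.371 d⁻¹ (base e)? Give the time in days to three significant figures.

y/L₀ = 1 − e^(−k_d t) = 0.89 ⇒ e^(−k_d t) = 0.110
t = −ln(0.110) / 0.371 = 2.207 / 0.371 = 5.950 d.

t ≈ 5.95 d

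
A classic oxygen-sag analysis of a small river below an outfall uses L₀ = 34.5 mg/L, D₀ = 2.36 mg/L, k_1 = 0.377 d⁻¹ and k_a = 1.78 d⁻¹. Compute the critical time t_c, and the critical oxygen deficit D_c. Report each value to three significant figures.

With k_a/k_1 = 4.721 and 1 − D₀(k_a−k_1)/(k_1 L₀) = 0.7454,
t_c = ln(4.721 × 0.7454) / (1.78 − 0.377) = ln(3.520) / 1.403 = 1.258/1.403 = 0.8969 d.
D_c = (k_1/k_a) L₀ e^(−k_1 t_c) = (0.377/1.78) × 34.5 × e^(−0.377×0.8969) = 0.2118 × 34.5 × 0.7131 = 5.211 mg/L.

t_c ≈ 0.897 d; D_c ≈ 5.21 mg/L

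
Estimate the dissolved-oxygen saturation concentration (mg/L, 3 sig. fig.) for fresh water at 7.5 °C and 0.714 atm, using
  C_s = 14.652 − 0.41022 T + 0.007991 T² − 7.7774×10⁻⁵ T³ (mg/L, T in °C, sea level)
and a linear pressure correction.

At sea level: C_s = 14.652 − 0.41022×7.5 + 0.007991×7.5² − 7.7774×10⁻⁵×7.5³ = 11.99 mg/L.
Pressure correction: C_s' = 11.99 × 0.714 = 8.562 mg/L.

C_s ≈ 8.56 mg/L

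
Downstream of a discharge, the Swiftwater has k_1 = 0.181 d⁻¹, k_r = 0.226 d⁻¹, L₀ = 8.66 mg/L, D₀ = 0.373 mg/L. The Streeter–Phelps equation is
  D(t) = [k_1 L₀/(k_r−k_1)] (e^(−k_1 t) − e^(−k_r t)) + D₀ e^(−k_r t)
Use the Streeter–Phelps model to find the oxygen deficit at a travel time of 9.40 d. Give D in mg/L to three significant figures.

D ≈ 2.24 mg/L

k_1 L₀/(k_r−k_1) = 0.181×8.66/(0.226−0.181) = 1.567/0.04500 = 34.83 mg/L.
e^(−k_1 t) = e^(−0.181×9.400) = 0.1824; e^(−k_r t) = e^(−0.226×9.400) = 0.1195.
D = 34.83 × (0.1824 − 0.1195) + 0.373 × 0.1195 = 2.192 + 0.04458 = 2.236 mg/L.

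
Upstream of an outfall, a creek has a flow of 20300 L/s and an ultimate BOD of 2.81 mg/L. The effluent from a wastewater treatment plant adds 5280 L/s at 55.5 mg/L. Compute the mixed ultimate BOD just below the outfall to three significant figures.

Flow-weighted mixing: C = (Q_r C_r + Q_w C_w)/(Q_r + Q_w)
= (20300×2.81 + 5280×55.5)/(20300 + 5280) = 350100/25580 = 13.69 mg/L.

13.7 mg/L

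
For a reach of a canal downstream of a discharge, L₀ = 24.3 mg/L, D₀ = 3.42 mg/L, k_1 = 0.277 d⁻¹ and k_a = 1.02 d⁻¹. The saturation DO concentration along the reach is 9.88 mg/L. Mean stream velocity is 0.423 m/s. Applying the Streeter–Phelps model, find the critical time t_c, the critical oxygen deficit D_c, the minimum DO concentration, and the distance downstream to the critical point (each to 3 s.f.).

At the critical point dD/dt = 0, so k_1 L₀ e^(−k_1 t) = k_a D. Substituting D(t) from the Streeter–Phelps equation and solving for t gives
t_c = ln[(k_a/k_1)(1 − D₀(k_a−k_1)/(k_1 L₀))] / (k_a−k_1).
Here k_a−k_1 = 0.7430 d⁻¹ and 1 − D₀(k_a−k_1)/(k_1 L₀) = 1 − 3.42×0.7430/(0.277×24.3) = 0.6225, so
t_c = ln(3.682 × 0.6225) / 0.7430 = 0.8295 / 0.7430 = 1.116 d.
L(t_c) = L₀ e^(−k_1 t_c) = 24.3 × 0.7340 = 17.84 mg/L, and at the critical point k_a D_c = k_1 L, so D_c = (0.277/1.02) × 17.84 = 4.844 mg/L.
Minimum DO = C_s − D_c = 9.88 − 4.844 = 5.036 mg/L.
x_c = v t_c = 0.423 m/s × 1.116 d × 86400 s/d = 40800 m ≈ 40.8 km.

t_c ≈ 1.12 d; D_c ≈ 4.84 mg/L; min DO ≈ 5.04 mg/L; x_c ≈ 40.8 km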